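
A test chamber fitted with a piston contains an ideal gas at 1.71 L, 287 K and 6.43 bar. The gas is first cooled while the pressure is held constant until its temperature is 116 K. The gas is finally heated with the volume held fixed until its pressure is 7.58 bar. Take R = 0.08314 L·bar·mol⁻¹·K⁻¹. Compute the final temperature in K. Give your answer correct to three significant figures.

T₃ ≈ 137 K

Isobaric, so V/T is constant: P₂ = P₁; V₂ = V₁·(T₂/T₁) = 0.6911 L.
Isochoric, so P/T is constant: V₃ = V₂; T₃ = T₂·(P₃/P₂) = 136.7 K.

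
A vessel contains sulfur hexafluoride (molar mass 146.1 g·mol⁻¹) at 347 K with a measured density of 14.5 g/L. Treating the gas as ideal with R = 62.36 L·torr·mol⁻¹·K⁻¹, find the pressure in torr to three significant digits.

P ≈ 2.15e+03 torr

ρ = PM/(RT) ⇒ P = ρRT/M = (14.5 × 62.36 × 347.0) / 146.1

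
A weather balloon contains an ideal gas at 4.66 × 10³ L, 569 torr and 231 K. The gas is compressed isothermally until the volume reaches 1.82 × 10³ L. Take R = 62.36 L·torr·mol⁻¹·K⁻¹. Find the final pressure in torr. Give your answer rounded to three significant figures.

P₂ ≈ 1.46e+03 torr

Isothermal, so P V is constant: T₂ = T₁; P₂ = P₁·(V₁/V₂) = 1457 torr.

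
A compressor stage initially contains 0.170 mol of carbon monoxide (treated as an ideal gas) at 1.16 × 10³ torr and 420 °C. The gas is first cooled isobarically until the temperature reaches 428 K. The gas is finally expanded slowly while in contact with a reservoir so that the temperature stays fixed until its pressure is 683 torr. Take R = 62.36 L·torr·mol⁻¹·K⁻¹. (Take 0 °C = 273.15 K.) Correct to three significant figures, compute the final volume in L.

Convert: T₁ = 693.1 K.
From PV = nRT: V₁ = nRT₁/P₁ = 6.335 L.
P constant ⇒ V ∝ T: P₂ = P₁; V₂ = V₁·(T₂/T₁) = 3.911 L.
T constant ⇒ Boyle's law P V = const: T₃ = T₂; V₃ = V₂·(P₂/P₃) = 6.643 L.

V₃ ≈ 6.64 L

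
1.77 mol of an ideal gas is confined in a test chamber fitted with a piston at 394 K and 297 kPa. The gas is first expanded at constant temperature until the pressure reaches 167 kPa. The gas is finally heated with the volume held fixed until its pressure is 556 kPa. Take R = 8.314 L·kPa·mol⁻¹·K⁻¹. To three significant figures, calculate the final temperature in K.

From PV = nRT: V₁ = nRT₁/P₁ = 19.52 L.
T constant ⇒ Boyle's law P V = const: T₂ = T₁; V₂ = V₁·(P₁/P₂) = 34.72 L.
Isochoric, so P/T is constant: V₃ = V₂; T₃ = T₂·(P₃/P₂) = 1312 K.

T₃ ≈ 1.31e+03 K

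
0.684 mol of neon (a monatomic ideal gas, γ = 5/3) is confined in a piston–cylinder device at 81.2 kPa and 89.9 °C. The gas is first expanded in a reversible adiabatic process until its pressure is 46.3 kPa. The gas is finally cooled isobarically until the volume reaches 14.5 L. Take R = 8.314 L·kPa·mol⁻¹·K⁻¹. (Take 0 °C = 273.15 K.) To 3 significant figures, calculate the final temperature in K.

Convert: T₁ = 363.0 K.
From PV = nRT: V₁ = nRT₁/P₁ = 25.43 L.
Reversible adiabatic, γ = 5/3: T₂ = T₁·(P₂/P₁)^((γ−1)/γ) = 290.0 K; V₂ = V₁·(P₁/P₂)^(1/γ) = 35.62 L.
Isobaric, so V/T is constant: P₃ = P₂; T₃ = T₂·(V₃/V₂) = 118.1 K.

T₃ ≈ 118 K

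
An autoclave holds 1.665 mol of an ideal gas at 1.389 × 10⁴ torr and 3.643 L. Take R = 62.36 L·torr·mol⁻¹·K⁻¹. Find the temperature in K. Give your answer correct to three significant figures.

T ≈ 487 K

PV = nRT ⇒ T = PV/(nR) = (1.389e+04 × 3.643) / (1.665 × 62.36)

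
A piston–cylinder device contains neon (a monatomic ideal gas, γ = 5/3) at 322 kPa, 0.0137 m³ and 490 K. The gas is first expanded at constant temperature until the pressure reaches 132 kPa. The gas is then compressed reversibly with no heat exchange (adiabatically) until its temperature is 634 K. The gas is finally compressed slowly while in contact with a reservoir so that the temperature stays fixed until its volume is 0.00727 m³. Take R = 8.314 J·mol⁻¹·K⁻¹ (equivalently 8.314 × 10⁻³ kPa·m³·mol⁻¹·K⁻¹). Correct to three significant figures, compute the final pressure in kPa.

Isothermal, so P V is constant: T₂ = T₁; V₂ = V₁·(P₁/P₂) = 0.03342 m³.
Adiabatic (γ = 5/3), T V^(γ−1) and P V^γ constant: P₃ = P₂·(T₃/T₂)^(γ/(γ−1)) = 251.4 kPa; V₃ = V₂·(T₂/T₃)^(1/(γ−1)) = 0.02271 m³.
Isothermal, so P V is constant: T₄ = T₃; P₄ = P₃·(V₃/V₄) = 785.1 kPa.

P₄ ≈ 785 kPa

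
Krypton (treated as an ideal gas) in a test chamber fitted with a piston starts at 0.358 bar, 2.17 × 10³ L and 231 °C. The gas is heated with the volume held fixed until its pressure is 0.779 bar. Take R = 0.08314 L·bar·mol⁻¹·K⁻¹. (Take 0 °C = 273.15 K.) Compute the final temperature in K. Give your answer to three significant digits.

T₂ ≈ 1.10e+03 K

Convert: T₁ = 504.1 K.
Isochoric, so P/T is constant: V₂ = V₁; T₂ = T₁·(P₂/P₁) = 1097 K.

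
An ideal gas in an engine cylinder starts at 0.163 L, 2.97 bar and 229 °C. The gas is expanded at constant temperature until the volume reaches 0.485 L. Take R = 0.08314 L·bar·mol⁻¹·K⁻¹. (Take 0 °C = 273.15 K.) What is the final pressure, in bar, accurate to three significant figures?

P₂ ≈ 0.998 bar

Convert: T₁ = 502.1 K.
Isothermal, so P V is constant: T₂ = T₁; P₂ = P₁·(V₁/V₂) = 0.9982 bar.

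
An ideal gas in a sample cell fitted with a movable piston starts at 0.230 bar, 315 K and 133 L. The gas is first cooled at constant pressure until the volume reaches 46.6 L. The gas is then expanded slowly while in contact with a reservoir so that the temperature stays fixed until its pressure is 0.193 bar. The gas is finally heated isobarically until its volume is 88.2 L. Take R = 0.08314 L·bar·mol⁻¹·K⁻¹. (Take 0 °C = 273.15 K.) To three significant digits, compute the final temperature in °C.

T₄ ≈ -97.9 °C

P constant ⇒ V ∝ T: P₂ = P₁; T₂ = T₁·(V₂/V₁) = 110.4 K.
Isothermal, so P V is constant: T₃ = T₂; V₃ = V₂·(P₂/P₃) = 55.53 L.
P constant ⇒ V ∝ T: P₄ = P₃; T₄ = T₃·(V₄/V₃) = 175.3 K.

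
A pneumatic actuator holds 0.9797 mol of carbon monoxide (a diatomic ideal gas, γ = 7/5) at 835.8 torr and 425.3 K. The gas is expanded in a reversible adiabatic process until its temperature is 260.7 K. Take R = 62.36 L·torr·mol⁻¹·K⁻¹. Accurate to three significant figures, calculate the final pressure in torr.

P₂ ≈ 151 torr

From PV = nRT: V₁ = nRT₁/P₁ = 31.09 L.
Reversible adiabatic, γ = 7/5: P₂ = P₁·(T₂/T₁)^(γ/(γ−1)) = 150.7 torr; V₂ = V₁·(T₁/T₂)^(1/(γ−1)) = 105.7 L.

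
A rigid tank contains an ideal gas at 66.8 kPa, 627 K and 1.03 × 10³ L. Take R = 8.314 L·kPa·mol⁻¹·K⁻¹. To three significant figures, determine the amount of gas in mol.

PV = nRT ⇒ n = PV/(RT) = (66.8 × 1.03e+03) / (8.314 × 627)

n ≈ 13.2 mol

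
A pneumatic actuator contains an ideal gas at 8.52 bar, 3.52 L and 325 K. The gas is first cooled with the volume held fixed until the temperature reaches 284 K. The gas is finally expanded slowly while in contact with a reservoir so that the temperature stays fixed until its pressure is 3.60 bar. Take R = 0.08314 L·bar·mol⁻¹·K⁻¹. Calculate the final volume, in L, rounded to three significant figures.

V constant ⇒ P ∝ T: V₂ = V₁; P₂ = P₁·(T₂/T₁) = 7.445 bar.
T constant ⇒ Boyle's law P V = const: T₃ = T₂; V₃ = V₂·(P₂/P₃) = 7.280 L.

V₃ ≈ 7.28 L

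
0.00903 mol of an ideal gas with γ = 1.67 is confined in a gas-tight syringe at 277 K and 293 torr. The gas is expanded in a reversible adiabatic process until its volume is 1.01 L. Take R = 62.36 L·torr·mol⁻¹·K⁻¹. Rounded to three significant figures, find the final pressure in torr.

P₂ ≈ 101 torr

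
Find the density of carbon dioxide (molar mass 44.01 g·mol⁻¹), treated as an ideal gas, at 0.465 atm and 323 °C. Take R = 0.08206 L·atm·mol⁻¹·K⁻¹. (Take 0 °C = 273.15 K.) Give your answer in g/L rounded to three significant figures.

ρ = PM/(RT) = (0.465 × 44.01) / (0.08206 × 596.1)

ρ ≈ 0.418 g/L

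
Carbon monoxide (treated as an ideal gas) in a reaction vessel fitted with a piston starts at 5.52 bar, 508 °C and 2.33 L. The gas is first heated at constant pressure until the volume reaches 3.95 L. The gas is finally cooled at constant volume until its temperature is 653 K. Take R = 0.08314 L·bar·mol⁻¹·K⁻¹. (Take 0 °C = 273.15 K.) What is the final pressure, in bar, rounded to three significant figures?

P₃ ≈ 2.72 bar

Convert: T₁ = 781.1 K.
Isobaric, so V/T is constant: P₂ = P₁; T₂ = T₁·(V₂/V₁) = 1324 K.
Isochoric, so P/T is constant: V₃ = V₂; P₃ = P₂·(T₃/T₂) = 2.722 bar.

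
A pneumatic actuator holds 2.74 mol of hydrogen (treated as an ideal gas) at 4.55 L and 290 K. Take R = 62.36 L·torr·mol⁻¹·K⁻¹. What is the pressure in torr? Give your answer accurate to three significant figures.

P ≈ 1.09e+04 torr

PV = nRT ⇒ P = nRT/V = (2.74 × 62.36 × 290) / 4.55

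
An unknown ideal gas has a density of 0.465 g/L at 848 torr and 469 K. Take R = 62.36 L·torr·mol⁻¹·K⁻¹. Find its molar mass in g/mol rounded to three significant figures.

M ≈ 16.0 g/mol

ρ = PM/(RT) ⇒ M = ρRT/P = (0.465 × 62.36 × 469.0) / 848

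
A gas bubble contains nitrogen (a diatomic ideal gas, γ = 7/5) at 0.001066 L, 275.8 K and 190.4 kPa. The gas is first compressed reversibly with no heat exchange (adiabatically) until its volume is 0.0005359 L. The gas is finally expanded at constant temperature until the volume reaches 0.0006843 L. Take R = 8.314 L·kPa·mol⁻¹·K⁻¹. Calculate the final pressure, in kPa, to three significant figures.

P₃ ≈ 391 kPa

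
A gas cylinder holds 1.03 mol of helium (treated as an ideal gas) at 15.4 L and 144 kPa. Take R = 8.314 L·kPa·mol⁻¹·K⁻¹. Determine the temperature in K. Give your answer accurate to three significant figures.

T ≈ 259 K

PV = nRT ⇒ T = PV/(nR) = (144 × 15.4) / (1.03 × 8.314)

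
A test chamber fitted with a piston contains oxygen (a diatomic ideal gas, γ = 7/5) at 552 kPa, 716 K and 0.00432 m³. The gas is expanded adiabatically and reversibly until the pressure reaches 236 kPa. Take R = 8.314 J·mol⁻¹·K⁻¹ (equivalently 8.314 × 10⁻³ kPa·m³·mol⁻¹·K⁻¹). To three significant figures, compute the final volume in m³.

V₂ ≈ 0.00793 m³

Adiabatic (γ = 7/5), T V^(γ−1) and P V^γ constant: T₂ = T₁·(P₂/P₁)^((γ−1)/γ) = 561.7 K; V₂ = V₁·(P₁/P₂)^(1/γ) = 0.007926 m³.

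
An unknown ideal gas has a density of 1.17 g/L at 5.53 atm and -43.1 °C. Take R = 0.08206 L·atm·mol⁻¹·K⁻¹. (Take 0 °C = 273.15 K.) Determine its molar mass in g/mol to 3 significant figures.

M ≈ 3.99 g/mol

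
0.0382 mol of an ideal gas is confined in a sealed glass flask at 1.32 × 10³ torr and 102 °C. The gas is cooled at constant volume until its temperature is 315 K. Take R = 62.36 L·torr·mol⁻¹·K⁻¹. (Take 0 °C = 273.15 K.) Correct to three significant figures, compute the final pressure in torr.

P₂ ≈ 1.11e+03 torr

Convert: T₁ = 375.1 K.
From PV = nRT: V₁ = nRT₁/P₁ = 0.6770 L.
Isochoric, so P/T is constant: V₂ = V₁; P₂ = P₁·(T₂/T₁) = 1108 torr.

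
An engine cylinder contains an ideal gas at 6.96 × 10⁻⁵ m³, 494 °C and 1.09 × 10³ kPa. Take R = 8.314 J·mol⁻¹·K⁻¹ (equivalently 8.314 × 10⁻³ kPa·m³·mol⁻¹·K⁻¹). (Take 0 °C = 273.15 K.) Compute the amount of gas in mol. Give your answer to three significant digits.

n ≈ 0.0119 mol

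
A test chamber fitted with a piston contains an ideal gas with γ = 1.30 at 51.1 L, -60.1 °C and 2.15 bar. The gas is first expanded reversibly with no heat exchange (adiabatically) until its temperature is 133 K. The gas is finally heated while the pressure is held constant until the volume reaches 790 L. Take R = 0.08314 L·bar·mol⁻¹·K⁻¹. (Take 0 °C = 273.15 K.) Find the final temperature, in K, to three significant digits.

T₃ ≈ 428 K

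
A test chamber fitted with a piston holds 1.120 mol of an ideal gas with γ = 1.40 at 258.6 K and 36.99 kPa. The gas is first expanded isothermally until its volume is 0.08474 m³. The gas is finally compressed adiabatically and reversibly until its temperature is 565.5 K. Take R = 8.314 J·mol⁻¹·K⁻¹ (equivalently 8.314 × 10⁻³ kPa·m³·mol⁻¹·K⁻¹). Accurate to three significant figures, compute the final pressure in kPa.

P₃ ≈ 439 kPa

From PV = nRT: V₁ = nRT₁/P₁ = 0.06510 m³.
T constant ⇒ Boyle's law P V = const: T₂ = T₁; P₂ = P₁·(V₁/V₂) = 28.42 kPa.
Adiabatic (γ = 1.40), T V^(γ−1) and P V^γ constant: P₃ = P₂·(T₃/T₂)^(γ/(γ−1)) = 439.4 kPa; V₃ = V₂·(T₂/T₃)^(1/(γ−1)) = 0.01198 m³.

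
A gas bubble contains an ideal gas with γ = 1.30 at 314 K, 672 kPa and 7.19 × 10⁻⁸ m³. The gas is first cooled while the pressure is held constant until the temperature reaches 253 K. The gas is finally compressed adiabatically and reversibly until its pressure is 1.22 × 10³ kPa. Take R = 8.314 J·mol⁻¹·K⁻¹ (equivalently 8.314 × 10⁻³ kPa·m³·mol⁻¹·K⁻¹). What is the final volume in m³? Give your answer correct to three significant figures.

V₃ ≈ 3.66e-08 m³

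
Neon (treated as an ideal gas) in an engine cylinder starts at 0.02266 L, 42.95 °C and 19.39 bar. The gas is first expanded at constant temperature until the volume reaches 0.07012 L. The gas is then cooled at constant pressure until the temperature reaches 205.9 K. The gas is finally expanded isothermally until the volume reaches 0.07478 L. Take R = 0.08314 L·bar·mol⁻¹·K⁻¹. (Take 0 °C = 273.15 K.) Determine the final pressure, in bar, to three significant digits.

P₄ ≈ 3.83 bar

Convert: T₁ = 316.1 K.
T constant ⇒ Boyle's law P V = const: T₂ = T₁; P₂ = P₁·(V₁/V₂) = 6.266 bar.
P constant ⇒ V ∝ T: P₃ = P₂; V₃ = V₂·(T₃/T₂) = 0.04567 L.
T constant ⇒ Boyle's law P V = const: T₄ = T₃; P₄ = P₃·(V₃/V₄) = 3.827 bar.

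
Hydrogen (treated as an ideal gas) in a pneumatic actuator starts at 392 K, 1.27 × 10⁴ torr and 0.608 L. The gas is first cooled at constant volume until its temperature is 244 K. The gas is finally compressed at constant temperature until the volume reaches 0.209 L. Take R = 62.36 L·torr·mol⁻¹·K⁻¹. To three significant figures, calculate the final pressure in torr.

Isochoric, so P/T is constant: V₂ = V₁; P₂ = P₁·(T₂/T₁) = 7905 torr.
Isothermal, so P V is constant: T₃ = T₂; P₃ = P₂·(V₂/V₃) = 2.300e+04 torr.

P₃ ≈ 2.30e+04 torr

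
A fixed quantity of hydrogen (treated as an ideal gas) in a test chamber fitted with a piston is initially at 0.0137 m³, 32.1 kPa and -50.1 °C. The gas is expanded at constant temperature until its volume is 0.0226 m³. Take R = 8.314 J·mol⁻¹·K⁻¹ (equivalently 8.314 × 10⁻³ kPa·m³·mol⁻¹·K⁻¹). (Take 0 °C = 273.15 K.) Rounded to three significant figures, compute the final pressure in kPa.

Convert: T₁ = 223.0 K.
Isothermal, so P V is constant: T₂ = T₁; P₂ = P₁·(V₁/V₂) = 19.46 kPa.

P₂ ≈ 19.5 kPa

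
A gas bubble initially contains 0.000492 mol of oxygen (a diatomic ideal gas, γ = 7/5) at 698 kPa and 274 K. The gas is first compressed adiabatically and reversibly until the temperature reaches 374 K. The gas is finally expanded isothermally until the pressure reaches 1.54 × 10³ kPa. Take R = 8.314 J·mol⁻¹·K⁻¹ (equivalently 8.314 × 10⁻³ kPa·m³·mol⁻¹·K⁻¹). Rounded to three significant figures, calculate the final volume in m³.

V₃ ≈ 9.93e-07 m³

From PV = nRT: V₁ = nRT₁/P₁ = 1.606e-06 m³.
Adiabatic (γ = 7/5), T V^(γ−1) and P V^γ constant: P₂ = P₁·(T₂/T₁)^(γ/(γ−1)) = 2074 kPa; V₂ = V₁·(T₁/T₂)^(1/(γ−1)) = 7.377e-07 m³.
T constant ⇒ Boyle's law P V = const: T₃ = T₂; V₃ = V₂·(P₂/P₃) = 9.934e-07 m³.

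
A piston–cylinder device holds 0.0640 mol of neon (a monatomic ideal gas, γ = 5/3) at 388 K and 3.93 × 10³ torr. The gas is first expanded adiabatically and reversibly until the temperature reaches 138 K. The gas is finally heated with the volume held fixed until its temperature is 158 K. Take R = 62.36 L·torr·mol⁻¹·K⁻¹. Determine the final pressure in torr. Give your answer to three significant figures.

P₃ ≈ 339 torr

From PV = nRT: V₁ = nRT₁/P₁ = 0.3940 L.
Reversible adiabatic, γ = 5/3: P₂ = P₁·(T₂/T₁)^(γ/(γ−1)) = 296.5 torr; V₂ = V₁·(T₁/T₂)^(1/(γ−1)) = 1.858 L.
Isochoric, so P/T is constant: V₃ = V₂; P₃ = P₂·(T₃/T₂) = 339.5 torr.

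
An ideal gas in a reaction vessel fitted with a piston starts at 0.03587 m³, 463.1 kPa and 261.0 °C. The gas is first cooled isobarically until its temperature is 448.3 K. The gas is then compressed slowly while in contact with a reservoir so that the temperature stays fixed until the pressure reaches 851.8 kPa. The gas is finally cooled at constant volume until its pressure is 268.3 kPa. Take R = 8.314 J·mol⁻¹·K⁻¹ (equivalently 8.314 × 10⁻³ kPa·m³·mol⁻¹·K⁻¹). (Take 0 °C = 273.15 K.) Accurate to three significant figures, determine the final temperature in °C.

T₄ ≈ -132 °C

Convert: T₁ = 534.1 K.
Isobaric, so V/T is constant: P₂ = P₁; V₂ = V₁·(T₂/T₁) = 0.03010 m³.
Isothermal, so P V is constant: T₃ = T₂; V₃ = V₂·(P₂/P₃) = 0.01637 m³.
V constant ⇒ P ∝ T: V₄ = V₃; T₄ = T₃·(P₄/P₃) = 141.2 K.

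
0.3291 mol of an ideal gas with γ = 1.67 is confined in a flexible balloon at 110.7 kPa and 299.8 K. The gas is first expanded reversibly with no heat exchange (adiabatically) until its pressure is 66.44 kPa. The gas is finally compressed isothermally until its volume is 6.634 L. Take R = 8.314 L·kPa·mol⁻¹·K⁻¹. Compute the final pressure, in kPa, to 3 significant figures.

From PV = nRT: V₁ = nRT₁/P₁ = 7.410 L.
Adiabatic (γ = 1.67), T V^(γ−1) and P V^γ constant: T₂ = T₁·(P₂/P₁)^((γ−1)/γ) = 244.3 K; V₂ = V₁·(P₁/P₂)^(1/γ) = 10.06 L.
Isothermal, so P V is constant: T₃ = T₂; P₃ = P₂·(V₂/V₃) = 100.7 kPa.

P₃ ≈ 101 kPa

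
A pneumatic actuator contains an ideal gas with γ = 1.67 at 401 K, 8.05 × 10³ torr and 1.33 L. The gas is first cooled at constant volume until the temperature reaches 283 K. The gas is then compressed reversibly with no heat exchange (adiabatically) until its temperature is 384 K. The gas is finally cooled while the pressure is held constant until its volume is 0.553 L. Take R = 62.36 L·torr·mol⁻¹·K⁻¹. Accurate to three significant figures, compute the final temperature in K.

V constant ⇒ P ∝ T: V₂ = V₁; P₂ = P₁·(T₂/T₁) = 5681 torr.
Reversible adiabatic, γ = 1.67: P₃ = P₂·(T₃/T₂)^(γ/(γ−1)) = 1.216e+04 torr; V₃ = V₂·(T₂/T₃)^(1/(γ−1)) = 0.8434 L.
Isobaric, so V/T is constant: P₄ = P₃; T₄ = T₃·(V₄/V₃) = 251.8 K.

T₄ ≈ 252 K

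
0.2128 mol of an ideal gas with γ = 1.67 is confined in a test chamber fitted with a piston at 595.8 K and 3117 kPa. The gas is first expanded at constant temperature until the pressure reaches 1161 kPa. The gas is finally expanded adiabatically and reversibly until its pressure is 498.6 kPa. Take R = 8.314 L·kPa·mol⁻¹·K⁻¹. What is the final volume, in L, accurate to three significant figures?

From PV = nRT: V₁ = nRT₁/P₁ = 0.3382 L.
T constant ⇒ Boyle's law P V = const: T₂ = T₁; V₂ = V₁·(P₁/P₂) = 0.9079 L.
Adiabatic (γ = 1.67), T V^(γ−1) and P V^γ constant: T₃ = T₂·(P₃/P₂)^((γ−1)/γ) = 424.5 K; V₃ = V₂·(P₂/P₃)^(1/γ) = 1.506 L.

V₃ ≈ 1.51 L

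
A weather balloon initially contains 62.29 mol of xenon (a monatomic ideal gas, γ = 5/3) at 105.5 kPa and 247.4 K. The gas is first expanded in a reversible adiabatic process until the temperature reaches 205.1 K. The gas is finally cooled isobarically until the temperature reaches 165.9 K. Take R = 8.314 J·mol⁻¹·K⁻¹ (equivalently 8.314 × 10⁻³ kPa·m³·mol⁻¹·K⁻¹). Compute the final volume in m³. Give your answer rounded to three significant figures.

V₃ ≈ 1.30 m³

From PV = nRT: V₁ = nRT₁/P₁ = 1.214 m³.
Reversible adiabatic, γ = 5/3: P₂ = P₁·(T₂/T₁)^(γ/(γ−1)) = 66.02 kPa; V₂ = V₁·(T₁/T₂)^(1/(γ−1)) = 1.609 m³.
P constant ⇒ V ∝ T: P₃ = P₂; V₃ = V₂·(T₃/T₂) = 1.301 m³.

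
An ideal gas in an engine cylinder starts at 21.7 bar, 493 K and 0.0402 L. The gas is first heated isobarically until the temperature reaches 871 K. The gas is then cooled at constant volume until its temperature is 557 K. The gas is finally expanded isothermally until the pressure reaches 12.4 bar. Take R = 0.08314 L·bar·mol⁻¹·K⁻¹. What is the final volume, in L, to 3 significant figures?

Isobaric, so V/T is constant: P₂ = P₁; V₂ = V₁·(T₂/T₁) = 0.07102 L.
Isochoric, so P/T is constant: V₃ = V₂; P₃ = P₂·(T₃/T₂) = 13.88 bar.
Isothermal, so P V is constant: T₄ = T₃; V₄ = V₃·(P₃/P₄) = 0.07948 L.

V₄ ≈ 0.0795 L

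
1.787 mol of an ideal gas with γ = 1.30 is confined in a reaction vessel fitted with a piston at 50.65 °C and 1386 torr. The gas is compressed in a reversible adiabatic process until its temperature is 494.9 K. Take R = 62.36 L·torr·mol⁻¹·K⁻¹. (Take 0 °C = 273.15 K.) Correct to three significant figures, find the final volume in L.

V₂ ≈ 6.33 L

Convert: T₁ = 323.8 K.
From PV = nRT: V₁ = nRT₁/P₁ = 26.03 L.
Reversible adiabatic, γ = 1.30: P₂ = P₁·(T₂/T₁)^(γ/(γ−1)) = 8712 torr; V₂ = V₁·(T₁/T₂)^(1/(γ−1)) = 6.330 L.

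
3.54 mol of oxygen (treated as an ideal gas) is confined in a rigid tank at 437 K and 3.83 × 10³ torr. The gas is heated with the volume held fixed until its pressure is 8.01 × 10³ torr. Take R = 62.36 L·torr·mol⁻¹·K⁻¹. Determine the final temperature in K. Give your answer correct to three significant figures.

T₂ ≈ 914 K

From PV = nRT: V₁ = nRT₁/P₁ = 25.19 L.
V constant ⇒ P ∝ T: V₂ = V₁; T₂ = T₁·(P₂/P₁) = 913.9 K.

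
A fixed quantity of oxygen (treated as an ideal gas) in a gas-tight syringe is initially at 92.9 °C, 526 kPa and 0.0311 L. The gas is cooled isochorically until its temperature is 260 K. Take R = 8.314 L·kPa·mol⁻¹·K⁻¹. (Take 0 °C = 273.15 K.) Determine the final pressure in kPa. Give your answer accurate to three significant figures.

P₂ ≈ 374 kPa

Convert: T₁ = 366.0 K.
V constant ⇒ P ∝ T: V₂ = V₁; P₂ = P₁·(T₂/T₁) = 373.6 kPa.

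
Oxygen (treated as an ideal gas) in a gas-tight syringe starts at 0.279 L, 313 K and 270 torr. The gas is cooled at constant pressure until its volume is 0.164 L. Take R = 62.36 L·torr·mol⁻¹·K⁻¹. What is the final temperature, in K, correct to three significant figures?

Isobaric, so V/T is constant: P₂ = P₁; T₂ = T₁·(V₂/V₁) = 184.0 K.

T₂ ≈ 184 K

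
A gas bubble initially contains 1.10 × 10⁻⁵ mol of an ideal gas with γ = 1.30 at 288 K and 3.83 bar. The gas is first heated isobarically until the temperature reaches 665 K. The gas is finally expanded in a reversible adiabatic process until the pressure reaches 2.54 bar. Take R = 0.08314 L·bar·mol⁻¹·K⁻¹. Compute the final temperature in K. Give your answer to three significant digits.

T₃ ≈ 605 K

From PV = nRT: V₁ = nRT₁/P₁ = 6.877e-05 L.
Isobaric, so V/T is constant: P₂ = P₁; V₂ = V₁·(T₂/T₁) = 0.0001588 L.
Adiabatic (γ = 1.30), T V^(γ−1) and P V^γ constant: T₃ = T₂·(P₃/P₂)^((γ−1)/γ) = 604.9 K; V₃ = V₂·(P₂/P₃)^(1/γ) = 0.0002178 L.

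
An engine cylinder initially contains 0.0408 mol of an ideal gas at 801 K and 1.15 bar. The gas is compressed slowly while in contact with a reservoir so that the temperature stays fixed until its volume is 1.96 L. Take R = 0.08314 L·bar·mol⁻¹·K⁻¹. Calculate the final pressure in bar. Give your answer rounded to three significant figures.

P₂ ≈ 1.39 bar

From PV = nRT: V₁ = nRT₁/P₁ = 2.363 L.
Isothermal, so P V is constant: T₂ = T₁; P₂ = P₁·(V₁/V₂) = 1.386 bar.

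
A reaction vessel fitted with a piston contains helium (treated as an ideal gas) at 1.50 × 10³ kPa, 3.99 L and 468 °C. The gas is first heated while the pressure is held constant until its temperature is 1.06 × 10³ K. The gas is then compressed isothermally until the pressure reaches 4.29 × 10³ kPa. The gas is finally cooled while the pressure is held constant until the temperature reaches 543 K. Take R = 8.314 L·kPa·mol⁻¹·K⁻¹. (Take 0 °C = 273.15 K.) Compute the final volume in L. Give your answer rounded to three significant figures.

Convert: T₁ = 741.1 K.
P constant ⇒ V ∝ T: P₂ = P₁; V₂ = V₁·(T₂/T₁) = 5.707 L.
T constant ⇒ Boyle's law P V = const: T₃ = T₂; V₃ = V₂·(P₂/P₃) = 1.995 L.
P constant ⇒ V ∝ T: P₄ = P₃; V₄ = V₃·(T₄/T₃) = 1.022 L.

V₄ ≈ 1.02 L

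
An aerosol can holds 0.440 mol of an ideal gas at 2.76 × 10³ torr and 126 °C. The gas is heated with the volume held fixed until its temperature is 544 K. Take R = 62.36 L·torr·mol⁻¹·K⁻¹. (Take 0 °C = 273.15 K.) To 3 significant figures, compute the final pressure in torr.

P₂ ≈ 3.76e+03 torr

Convert: T₁ = 399.1 K.
From PV = nRT: V₁ = nRT₁/P₁ = 3.968 L.
Isochoric, so P/T is constant: V₂ = V₁; P₂ = P₁·(T₂/T₁) = 3762 torr.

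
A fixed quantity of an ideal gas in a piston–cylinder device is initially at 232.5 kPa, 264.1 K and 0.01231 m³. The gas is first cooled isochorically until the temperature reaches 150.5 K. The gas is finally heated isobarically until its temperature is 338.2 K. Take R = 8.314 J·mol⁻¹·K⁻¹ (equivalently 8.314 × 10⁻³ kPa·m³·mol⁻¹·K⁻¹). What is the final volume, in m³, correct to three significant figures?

V₃ ≈ 0.0277 m³

V constant ⇒ P ∝ T: V₂ = V₁; P₂ = P₁·(T₂/T₁) = 132.5 kPa.
Isobaric, so V/T is constant: P₃ = P₂; V₃ = V₂·(T₃/T₂) = 0.02766 m³.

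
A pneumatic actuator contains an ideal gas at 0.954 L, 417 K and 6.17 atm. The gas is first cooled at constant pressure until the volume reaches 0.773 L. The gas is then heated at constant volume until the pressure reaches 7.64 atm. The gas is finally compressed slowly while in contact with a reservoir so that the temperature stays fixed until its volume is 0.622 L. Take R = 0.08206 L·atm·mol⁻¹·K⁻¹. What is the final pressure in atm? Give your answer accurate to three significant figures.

Isobaric, so V/T is constant: P₂ = P₁; T₂ = T₁·(V₂/V₁) = 337.9 K.
Isochoric, so P/T is constant: V₃ = V₂; T₃ = T₂·(P₃/P₂) = 418.4 K.
T constant ⇒ Boyle's law P V = const: T₄ = T₃; P₄ = P₃·(V₃/V₄) = 9.495 atm.

P₄ ≈ 9.49 atm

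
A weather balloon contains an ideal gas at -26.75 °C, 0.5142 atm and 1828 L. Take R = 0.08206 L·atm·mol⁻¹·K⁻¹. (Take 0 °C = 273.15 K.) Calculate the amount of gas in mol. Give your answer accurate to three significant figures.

n ≈ 46.5 mol

Convert: T = 246.40 K.
PV = nRT ⇒ n = PV/(RT) = (0.5142 × 1828) / (0.08206 × 246.40)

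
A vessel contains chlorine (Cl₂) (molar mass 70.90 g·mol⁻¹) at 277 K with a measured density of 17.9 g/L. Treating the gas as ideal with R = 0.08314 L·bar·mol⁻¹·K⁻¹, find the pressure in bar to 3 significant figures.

ρ = PM/(RT) ⇒ P = ρRT/M = (17.9 × 0.08314 × 277.0) / 70.90

P ≈ 5.81 bar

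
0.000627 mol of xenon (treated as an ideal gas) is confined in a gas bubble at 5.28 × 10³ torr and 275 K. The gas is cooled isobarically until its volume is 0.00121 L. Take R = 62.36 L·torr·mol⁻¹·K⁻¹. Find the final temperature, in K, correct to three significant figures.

T₂ ≈ 163 K

From PV = nRT: V₁ = nRT₁/P₁ = 0.002036 L.
P constant ⇒ V ∝ T: P₂ = P₁; T₂ = T₁·(V₂/V₁) = 163.4 K.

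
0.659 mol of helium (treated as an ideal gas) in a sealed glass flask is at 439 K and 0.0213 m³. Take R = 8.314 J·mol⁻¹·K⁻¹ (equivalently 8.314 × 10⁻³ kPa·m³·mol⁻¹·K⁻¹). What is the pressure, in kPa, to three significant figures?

P ≈ 113 kPa

PV = nRT ⇒ P = nRT/V = (0.659 × 8.314 × 10⁻³ × 439) / 0.0213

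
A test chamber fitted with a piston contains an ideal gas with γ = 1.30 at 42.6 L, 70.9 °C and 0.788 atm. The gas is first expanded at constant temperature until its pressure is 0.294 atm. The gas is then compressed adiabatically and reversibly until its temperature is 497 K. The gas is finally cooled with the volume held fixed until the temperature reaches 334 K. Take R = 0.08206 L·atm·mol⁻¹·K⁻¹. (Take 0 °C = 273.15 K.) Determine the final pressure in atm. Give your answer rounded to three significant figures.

P₄ ≈ 0.973 atm

Convert: T₁ = 344.0 K.
T constant ⇒ Boyle's law P V = const: T₂ = T₁; V₂ = V₁·(P₁/P₂) = 114.2 L.
Adiabatic (γ = 1.30), T V^(γ−1) and P V^γ constant: P₃ = P₂·(T₃/T₂)^(γ/(γ−1)) = 1.447 atm; V₃ = V₂·(T₂/T₃)^(1/(γ−1)) = 33.51 L.
V constant ⇒ P ∝ T: V₄ = V₃; P₄ = P₃·(T₄/T₃) = 0.9726 atm.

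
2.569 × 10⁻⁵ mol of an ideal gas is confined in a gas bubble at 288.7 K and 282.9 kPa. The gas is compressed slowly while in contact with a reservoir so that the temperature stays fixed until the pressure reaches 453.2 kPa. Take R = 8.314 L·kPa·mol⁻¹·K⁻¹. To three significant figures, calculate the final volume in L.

From PV = nRT: V₁ = nRT₁/P₁ = 0.0002180 L.
T constant ⇒ Boyle's law P V = const: T₂ = T₁; V₂ = V₁·(P₁/P₂) = 0.0001361 L.

V₂ ≈ 0.000136 L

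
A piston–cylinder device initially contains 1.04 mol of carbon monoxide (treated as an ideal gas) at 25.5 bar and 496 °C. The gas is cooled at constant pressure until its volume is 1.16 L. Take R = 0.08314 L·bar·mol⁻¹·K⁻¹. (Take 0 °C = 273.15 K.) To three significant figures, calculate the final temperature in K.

T₂ ≈ 342 K

Convert: T₁ = 769.1 K.
From PV = nRT: V₁ = nRT₁/P₁ = 2.608 L.
P constant ⇒ V ∝ T: P₂ = P₁; T₂ = T₁·(V₂/V₁) = 342.1 K.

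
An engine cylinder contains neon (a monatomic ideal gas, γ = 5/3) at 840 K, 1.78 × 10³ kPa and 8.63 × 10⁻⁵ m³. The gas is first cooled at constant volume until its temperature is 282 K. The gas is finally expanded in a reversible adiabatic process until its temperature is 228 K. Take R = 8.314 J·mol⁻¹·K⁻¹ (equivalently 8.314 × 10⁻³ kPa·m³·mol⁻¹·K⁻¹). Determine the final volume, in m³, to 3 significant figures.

V₃ ≈ 0.000119 m³

V constant ⇒ P ∝ T: V₂ = V₁; P₂ = P₁·(T₂/T₁) = 597.6 kPa.
Reversible adiabatic, γ = 5/3: P₃ = P₂·(T₃/T₂)^(γ/(γ−1)) = 351.2 kPa; V₃ = V₂·(T₂/T₃)^(1/(γ−1)) = 0.0001187 m³.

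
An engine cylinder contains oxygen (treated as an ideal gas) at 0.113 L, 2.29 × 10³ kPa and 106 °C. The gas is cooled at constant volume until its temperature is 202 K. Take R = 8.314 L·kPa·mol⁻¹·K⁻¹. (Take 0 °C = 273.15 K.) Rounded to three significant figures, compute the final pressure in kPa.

P₂ ≈ 1.22e+03 kPa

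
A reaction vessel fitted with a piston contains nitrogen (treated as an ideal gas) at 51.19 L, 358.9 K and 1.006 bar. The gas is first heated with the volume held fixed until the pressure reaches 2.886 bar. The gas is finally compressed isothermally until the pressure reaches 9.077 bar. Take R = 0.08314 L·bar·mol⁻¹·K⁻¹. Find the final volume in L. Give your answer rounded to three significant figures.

V constant ⇒ P ∝ T: V₂ = V₁; T₂ = T₁·(P₂/P₁) = 1030 K.
Isothermal, so P V is constant: T₃ = T₂; V₃ = V₂·(P₂/P₃) = 16.28 L.

V₃ ≈ 16.3 L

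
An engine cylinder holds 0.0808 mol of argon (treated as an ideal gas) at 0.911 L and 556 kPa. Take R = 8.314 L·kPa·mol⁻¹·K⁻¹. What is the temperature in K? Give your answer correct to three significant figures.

T ≈ 754 K

PV = nRT ⇒ T = PV/(nR) = (556 × 0.911) / (0.0808 × 8.314)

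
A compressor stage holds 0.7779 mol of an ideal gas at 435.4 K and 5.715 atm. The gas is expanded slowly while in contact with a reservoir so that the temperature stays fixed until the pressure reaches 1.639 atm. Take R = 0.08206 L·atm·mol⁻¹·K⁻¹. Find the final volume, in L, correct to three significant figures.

V₂ ≈ 17.0 L

From PV = nRT: V₁ = nRT₁/P₁ = 4.863 L.
T constant ⇒ Boyle's law P V = const: T₂ = T₁; V₂ = V₁·(P₁/P₂) = 16.96 L.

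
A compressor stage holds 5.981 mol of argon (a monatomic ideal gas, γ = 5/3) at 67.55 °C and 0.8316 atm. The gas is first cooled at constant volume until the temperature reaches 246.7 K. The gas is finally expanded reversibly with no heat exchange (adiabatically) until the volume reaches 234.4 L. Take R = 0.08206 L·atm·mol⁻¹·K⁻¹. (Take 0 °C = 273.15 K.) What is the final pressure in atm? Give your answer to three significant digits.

Convert: T₁ = 340.7 K.
From PV = nRT: V₁ = nRT₁/P₁ = 201.1 L.
V constant ⇒ P ∝ T: V₂ = V₁; P₂ = P₁·(T₂/T₁) = 0.6022 atm.
Adiabatic (γ = 5/3), T V^(γ−1) and P V^γ constant: T₃ = T₂·(V₂/V₃)^(γ−1) = 222.7 K; P₃ = P₂·(V₂/V₃)^γ = 0.4664 atm.

P₃ ≈ 0.466 atm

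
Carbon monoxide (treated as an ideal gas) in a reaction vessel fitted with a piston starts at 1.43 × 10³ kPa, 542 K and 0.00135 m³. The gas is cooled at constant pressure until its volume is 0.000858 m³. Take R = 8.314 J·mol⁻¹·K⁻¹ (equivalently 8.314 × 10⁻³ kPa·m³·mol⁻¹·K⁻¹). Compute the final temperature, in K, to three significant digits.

P constant ⇒ V ∝ T: P₂ = P₁; T₂ = T₁·(V₂/V₁) = 344.5 K.

T₂ ≈ 344 K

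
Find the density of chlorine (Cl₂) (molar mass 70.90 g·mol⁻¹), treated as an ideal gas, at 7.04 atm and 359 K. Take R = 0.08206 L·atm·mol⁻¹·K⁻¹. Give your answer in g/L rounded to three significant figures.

ρ ≈ 16.9 g/L

ρ = PM/(RT) = (7.04 × 70.90) / (0.08206 × 359.0)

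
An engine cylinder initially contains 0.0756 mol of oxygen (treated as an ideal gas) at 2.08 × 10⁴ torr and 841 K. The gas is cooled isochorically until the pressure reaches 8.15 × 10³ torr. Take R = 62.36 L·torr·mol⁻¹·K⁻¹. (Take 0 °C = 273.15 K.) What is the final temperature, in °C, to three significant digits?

T₂ ≈ 56.4 °C

From PV = nRT: V₁ = nRT₁/P₁ = 0.1906 L.
V constant ⇒ P ∝ T: V₂ = V₁; T₂ = T₁·(P₂/P₁) = 329.5 K.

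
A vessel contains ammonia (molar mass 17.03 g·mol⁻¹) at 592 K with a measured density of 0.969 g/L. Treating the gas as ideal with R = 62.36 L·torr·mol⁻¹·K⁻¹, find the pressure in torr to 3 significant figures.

ρ = PM/(RT) ⇒ P = ρRT/M = (0.969 × 62.36 × 592.0) / 17.03

P ≈ 2.10e+03 torr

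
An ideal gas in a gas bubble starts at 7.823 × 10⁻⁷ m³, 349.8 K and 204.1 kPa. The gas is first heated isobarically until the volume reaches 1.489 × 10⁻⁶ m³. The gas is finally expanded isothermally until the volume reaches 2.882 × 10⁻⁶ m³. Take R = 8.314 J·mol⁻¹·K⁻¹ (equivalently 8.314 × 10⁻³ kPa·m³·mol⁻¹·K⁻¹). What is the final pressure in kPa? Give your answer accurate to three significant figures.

P₃ ≈ 105 kPa

P constant ⇒ V ∝ T: P₂ = P₁; T₂ = T₁·(V₂/V₁) = 665.8 K.
Isothermal, so P V is constant: T₃ = T₂; P₃ = P₂·(V₂/V₃) = 105.4 kPa.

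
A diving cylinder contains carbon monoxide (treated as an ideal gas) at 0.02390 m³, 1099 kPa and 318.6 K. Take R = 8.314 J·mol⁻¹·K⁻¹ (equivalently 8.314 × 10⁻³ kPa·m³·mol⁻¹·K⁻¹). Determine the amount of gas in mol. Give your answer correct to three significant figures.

n ≈ 9.92 mol

PV = nRT ⇒ n = PV/(RT) = (1099 × 0.02390) / (8.314 × 10⁻³ × 318.6)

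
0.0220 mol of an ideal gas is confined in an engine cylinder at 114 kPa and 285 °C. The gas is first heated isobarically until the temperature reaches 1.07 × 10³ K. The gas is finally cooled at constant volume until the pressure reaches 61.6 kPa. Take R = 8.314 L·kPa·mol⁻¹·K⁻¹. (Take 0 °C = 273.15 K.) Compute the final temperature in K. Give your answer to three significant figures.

Convert: T₁ = 558.1 K.
From PV = nRT: V₁ = nRT₁/P₁ = 0.8955 L.
P constant ⇒ V ∝ T: P₂ = P₁; V₂ = V₁·(T₂/T₁) = 1.717 L.
V constant ⇒ P ∝ T: V₃ = V₂; T₃ = T₂·(P₃/P₂) = 578.2 K.

T₃ ≈ 578 K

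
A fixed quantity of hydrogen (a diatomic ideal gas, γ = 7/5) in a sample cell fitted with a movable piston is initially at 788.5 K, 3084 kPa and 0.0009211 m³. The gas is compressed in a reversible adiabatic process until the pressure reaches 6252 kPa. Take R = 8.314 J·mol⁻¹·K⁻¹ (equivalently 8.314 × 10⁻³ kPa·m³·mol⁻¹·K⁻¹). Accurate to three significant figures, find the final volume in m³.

Reversible adiabatic, γ = 7/5: T₂ = T₁·(P₂/P₁)^((γ−1)/γ) = 964.9 K; V₂ = V₁·(P₁/P₂)^(1/γ) = 0.0005560 m³.

V₂ ≈ 0.000556 m³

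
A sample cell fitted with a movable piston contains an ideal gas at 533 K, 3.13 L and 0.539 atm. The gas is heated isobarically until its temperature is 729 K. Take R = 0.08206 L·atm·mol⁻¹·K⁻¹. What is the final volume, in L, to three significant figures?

V₂ ≈ 4.28 L

Isobaric, so V/T is constant: P₂ = P₁; V₂ = V₁·(T₂/T₁) = 4.281 L.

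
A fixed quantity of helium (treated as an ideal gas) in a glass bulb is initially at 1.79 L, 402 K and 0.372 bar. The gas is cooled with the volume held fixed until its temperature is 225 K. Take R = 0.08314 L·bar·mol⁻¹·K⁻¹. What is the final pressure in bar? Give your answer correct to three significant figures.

P₂ ≈ 0.208 bar

Isochoric, so P/T is constant: V₂ = V₁; P₂ = P₁·(T₂/T₁) = 0.2082 bar.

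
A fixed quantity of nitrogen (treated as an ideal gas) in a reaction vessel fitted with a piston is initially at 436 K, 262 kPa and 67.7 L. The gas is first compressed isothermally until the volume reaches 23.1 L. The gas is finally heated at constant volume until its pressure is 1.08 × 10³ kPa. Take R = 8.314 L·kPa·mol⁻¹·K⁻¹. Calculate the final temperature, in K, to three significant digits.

T₃ ≈ 613 K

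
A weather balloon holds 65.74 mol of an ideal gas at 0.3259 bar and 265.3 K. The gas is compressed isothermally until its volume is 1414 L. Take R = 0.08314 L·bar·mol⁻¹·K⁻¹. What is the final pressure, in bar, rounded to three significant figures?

P₂ ≈ 1.03 bar

From PV = nRT: V₁ = nRT₁/P₁ = 4449 L.
T constant ⇒ Boyle's law P V = const: T₂ = T₁; P₂ = P₁·(V₁/V₂) = 1.025 bar.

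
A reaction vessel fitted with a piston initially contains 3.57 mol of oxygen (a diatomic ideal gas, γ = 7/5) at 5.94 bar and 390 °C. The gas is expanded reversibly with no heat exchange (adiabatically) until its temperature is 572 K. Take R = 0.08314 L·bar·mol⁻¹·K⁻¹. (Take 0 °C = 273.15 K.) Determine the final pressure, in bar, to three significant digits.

P₂ ≈ 3.54 bar

Convert: T₁ = 663.1 K.
From PV = nRT: V₁ = nRT₁/P₁ = 33.14 L.
Reversible adiabatic, γ = 7/5: P₂ = P₁·(T₂/T₁)^(γ/(γ−1)) = 3.540 bar; V₂ = V₁·(T₁/T₂)^(1/(γ−1)) = 47.96 L.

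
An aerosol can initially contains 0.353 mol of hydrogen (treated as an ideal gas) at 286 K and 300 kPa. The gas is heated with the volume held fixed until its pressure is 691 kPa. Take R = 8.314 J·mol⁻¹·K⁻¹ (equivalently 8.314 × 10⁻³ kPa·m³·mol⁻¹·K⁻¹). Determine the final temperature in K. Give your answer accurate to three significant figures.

From PV = nRT: V₁ = nRT₁/P₁ = 0.002798 m³.
V constant ⇒ P ∝ T: V₂ = V₁; T₂ = T₁·(P₂/P₁) = 658.8 K.

T₂ ≈ 659 K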